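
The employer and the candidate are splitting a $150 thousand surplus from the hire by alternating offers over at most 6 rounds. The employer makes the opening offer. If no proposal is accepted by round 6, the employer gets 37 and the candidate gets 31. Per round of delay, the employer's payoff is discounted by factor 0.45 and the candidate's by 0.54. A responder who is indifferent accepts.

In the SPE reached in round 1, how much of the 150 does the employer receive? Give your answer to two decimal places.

Solve by backward induction from round 6.
Round 6 (the candidate proposes): the employer gets 37 if talks fail, so the candidate offers 37 and keeps 113.
Round 5 (the employer proposes): the candidate can get 113 next round, worth 0.54 × 113 = 61.02 now; the employer offers that and keeps 88.98.
Round 4 (the candidate proposes): the employer can get 88.98 next round, worth 0.45 × 88.98 = 40.041 now, so the candidate offers 40.041, keeping 109.959.
Round 3 (the employer proposes): the candidate can get 109.959 next round, worth 0.54 × 109.959 = 59.37786 now, so the employer offers 59.37786, keeping 90.62214.
Round 2 (the candidate proposes): the employer can get 90.62214 next round, worth 0.45 × 90.62214 = 40.779963 now; the candidate offers that and keeps 109.220037.
Round 1 (the employer proposes): the candidate can get 109.220037 next round, worth 0.54 × 109.220037 = 58.97881998 now; the employer offers that and keeps 91.02118002.

91.02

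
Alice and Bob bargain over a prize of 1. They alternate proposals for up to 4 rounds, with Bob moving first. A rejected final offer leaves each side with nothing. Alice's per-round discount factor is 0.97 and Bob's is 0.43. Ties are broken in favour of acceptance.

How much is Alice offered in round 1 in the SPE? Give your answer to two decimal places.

0.96

Work backward from the last round.
Round 4 (Alice proposes): Bob will accept anything ≥ 0, so Alice offers 0 and keeps 1.
Round 3 (Bob proposes): Alice can get 1 next round, worth 0.97 × 1 = 0.97 now. Bob offers 0.97 and keeps 1 − 0.97 = 0.03.
Round 2 (Alice proposes): Bob can get 0.03 next round, worth 0.43 × 0.03 = 0.0129 now, so Alice offers 0.0129, keeping 0.9871.
Round 1 (Bob proposes): Alice can get 0.9871 next round, worth 0.97 × 0.9871 = 0.957487 now, so Bob offers 0.957487, keeping 0.042513.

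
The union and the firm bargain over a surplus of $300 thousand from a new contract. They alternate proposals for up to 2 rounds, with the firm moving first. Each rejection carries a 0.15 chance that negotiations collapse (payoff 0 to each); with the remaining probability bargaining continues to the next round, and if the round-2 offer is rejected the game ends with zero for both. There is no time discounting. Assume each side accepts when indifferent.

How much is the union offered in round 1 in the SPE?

Round 2 (the union proposes): rejection yields 0 for the firm; the union offers 0 and keeps 300.
Round 1 (the firm proposes): rejecting gives the union an expected 0.85 × 300 = 255; the firm offers that and keeps 45.

255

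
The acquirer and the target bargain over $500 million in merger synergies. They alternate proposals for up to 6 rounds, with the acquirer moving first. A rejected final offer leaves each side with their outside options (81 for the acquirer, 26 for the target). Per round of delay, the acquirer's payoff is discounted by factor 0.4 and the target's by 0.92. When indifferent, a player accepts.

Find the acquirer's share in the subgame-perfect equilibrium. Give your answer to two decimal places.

Solve by backward induction from round 6.
Round 6 (the target proposes): the acquirer gets 81 if talks fail, so the target offers 81 and keeps 419.
Round 5 (the acquirer proposes): the target can get 419 next round, worth 0.92 × 419 = 385.48 now; the acquirer offers that and keeps 114.52.
Round 4 (the target proposes): the acquirer can get 114.52 next round, worth 0.4 × 114.52 = 45.808 now; the target offers that and keeps 454.192.
Round 3 (the acquirer proposes): the target can get 454.192 next round, worth 0.92 × 454.192 = 417.85664 now; the acquirer offers that and keeps 82.14336.
Round 2 (the target proposes): the acquirer can get 82.14336 next round, worth 0.4 × 82.14336 = 32.857344 now, so the target offers 32.857344, keeping 467.142656.
Round 1 (the acquirer proposes): the target can get 467.142656 next round, worth 0.92 × 467.142656 = 429.77124352 now; the acquirer offers that and keeps 70.22875648.

70.23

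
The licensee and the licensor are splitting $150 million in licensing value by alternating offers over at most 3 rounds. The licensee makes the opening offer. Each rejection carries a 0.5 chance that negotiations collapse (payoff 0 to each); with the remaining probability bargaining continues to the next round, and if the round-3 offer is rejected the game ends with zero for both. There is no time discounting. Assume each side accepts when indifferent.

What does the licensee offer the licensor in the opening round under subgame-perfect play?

37.5

Round 3 (the licensee proposes): the licensor will accept anything ≥ 0, so the licensee offers 0 and keeps 150.
Round 2 (the licensor proposes): rejecting gives the licensee an expected 0.5 × 150 = 75; the licensor offers that and keeps 75.
Round 1 (the licensee proposes): rejecting gives the licensor an expected 0.5 × 75 = 37.5, so the licensee offers 37.5, keeping 112.5.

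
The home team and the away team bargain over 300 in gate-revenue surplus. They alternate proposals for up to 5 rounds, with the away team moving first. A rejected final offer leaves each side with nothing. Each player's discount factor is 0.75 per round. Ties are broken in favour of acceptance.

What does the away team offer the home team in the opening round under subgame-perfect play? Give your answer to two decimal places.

Round 5 (the away team proposes): rejection yields 0 for the home team; the away team offers 0 and keeps 300.
Round 4 (the home team proposes): the away team can get 300 next round, worth 0.75 × 300 = 225 now. The home team offers 225 and keeps 300 − 225 = 75.
Round 3 (the away team proposes): the home team can get 75 next round, worth 0.75 × 75 = 56.25 now, so the away team offers 56.25, keeping 243.75.
Round 2 (the home team proposes): the away team can get 243.75 next round, worth 0.75 × 243.75 = 182.8125 now; the home team offers that and keeps 117.1875.
Round 1 (the away team proposes): the home team can get 117.1875 next round, worth 0.75 × 117.1875 = 87.890625 now; the away team offers that and keeps 212.109375.

87.89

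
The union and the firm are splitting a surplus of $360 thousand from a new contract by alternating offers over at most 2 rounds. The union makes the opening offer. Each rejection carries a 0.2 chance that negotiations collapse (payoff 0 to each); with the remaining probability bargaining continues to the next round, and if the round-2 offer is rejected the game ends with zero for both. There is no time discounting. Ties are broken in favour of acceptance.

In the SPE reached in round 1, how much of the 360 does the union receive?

72

By backward induction:
Round 2 (the firm proposes): the union will accept anything ≥ 0, so the firm offers 0 and keeps 360.
Round 1 (the union proposes): rejecting gives the firm an expected 0.8 × 360 = 288, so the union offers 288, keeping 72.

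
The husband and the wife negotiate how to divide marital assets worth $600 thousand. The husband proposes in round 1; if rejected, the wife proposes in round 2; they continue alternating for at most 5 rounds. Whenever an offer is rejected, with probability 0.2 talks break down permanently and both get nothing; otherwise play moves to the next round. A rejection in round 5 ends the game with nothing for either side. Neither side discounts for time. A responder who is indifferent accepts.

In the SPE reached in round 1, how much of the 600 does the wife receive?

By backward induction:
Round 5 (the husband proposes): rejection yields 0 for the wife; the husband offers 0 and keeps 600.
Round 4 (the wife proposes): rejecting gives the husband an expected 0.8 × 600 = 480. The wife offers 480 and keeps 600 − 480 = 120.
Round 3 (the husband proposes): rejecting gives the wife an expected 0.8 × 120 = 96. The husband offers 96 and keeps 600 − 96 = 504.
Round 2 (the wife proposes): rejecting gives the husband an expected 0.8 × 504 = 403.2, so the wife offers 403.2, keeping 196.8.
Round 1 (the husband proposes): rejecting gives the wife an expected 0.8 × 196.8 = 157.44. The husband offers 157.44 and keeps 600 − 157.44 = 442.56.

157.44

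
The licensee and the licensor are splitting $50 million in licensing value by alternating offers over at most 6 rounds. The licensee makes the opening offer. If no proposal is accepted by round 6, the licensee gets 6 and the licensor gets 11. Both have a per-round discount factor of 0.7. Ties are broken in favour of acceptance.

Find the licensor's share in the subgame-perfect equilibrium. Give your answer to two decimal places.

23.04

Round 6 (the licensor proposes): the licensee gets 6 if talks fail, so the licensor offers 6 and keeps 44.
Round 5 (the licensee proposes): the licensor can get 44 next round, worth 0.7 × 44 = 30.8 now; the licensee offers that and keeps 19.2.
Round 4 (the licensor proposes): the licensee can get 19.2 next round, worth 0.7 × 19.2 = 13.44 now, so the licensor offers 13.44, keeping 36.56.
Round 3 (the licensee proposes): the licensor can get 36.56 next round, worth 0.7 × 36.56 = 25.592 now; the licensee offers that and keeps 24.408.
Round 2 (the licensor proposes): the licensee can get 24.408 next round, worth 0.7 × 24.408 = 17.0856 now; the licensor offers that and keeps 32.9144.
Round 1 (the licensee proposes): the licensor can get 32.9144 next round, worth 0.7 × 32.9144 = 23.04008 now. The licensee offers 23.04008 and keeps 50 − 23.04008 = 26.95992.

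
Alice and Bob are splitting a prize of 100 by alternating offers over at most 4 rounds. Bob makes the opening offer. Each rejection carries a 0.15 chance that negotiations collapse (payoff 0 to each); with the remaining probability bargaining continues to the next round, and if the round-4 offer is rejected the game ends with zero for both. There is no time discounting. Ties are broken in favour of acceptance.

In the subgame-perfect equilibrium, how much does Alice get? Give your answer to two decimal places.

Round 4 (Alice proposes): Bob will accept anything ≥ 0, so Alice offers 0 and keeps 100.
Round 3 (Bob proposes): rejecting gives Alice an expected 0.85 × 100 = 85. Bob offers 85 and keeps 100 − 85 = 15.
Round 2 (Alice proposes): rejecting gives Bob an expected 0.85 × 15 = 12.75; Alice offers that and keeps 87.25.
Round 1 (Bob proposes): rejecting gives Alice an expected 0.85 × 87.25 = 74.1625. Bob offers 74.1625 and keeps 100 − 74.1625 = 25.8375.

74.16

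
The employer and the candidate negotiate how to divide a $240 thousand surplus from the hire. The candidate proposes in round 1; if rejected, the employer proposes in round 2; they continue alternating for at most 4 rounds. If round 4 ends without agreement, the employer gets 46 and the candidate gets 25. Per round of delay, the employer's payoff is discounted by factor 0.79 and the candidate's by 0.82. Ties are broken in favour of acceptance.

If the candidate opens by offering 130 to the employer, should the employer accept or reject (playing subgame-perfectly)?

Reject

Round 4 (the employer proposes): the candidate gets 25 if talks fail, so the employer offers 25 and keeps 215.
Round 3 (the candidate proposes): the employer can get 215 next round, worth 0.79 × 215 = 169.85 now, so the candidate offers 169.85, keeping 70.15.
Round 2 (the employer proposes): the candidate can get 70.15 next round, worth 0.82 × 70.15 = 57.523 now. The employer offers 57.523 and keeps 240 − 57.523 = 182.477.
So by rejecting in round 1, the employer gets 182.477 next round, worth 0.79 × 182.477 = 144.15683 now.
Offer 130 < 144.15683, so the employer rejects.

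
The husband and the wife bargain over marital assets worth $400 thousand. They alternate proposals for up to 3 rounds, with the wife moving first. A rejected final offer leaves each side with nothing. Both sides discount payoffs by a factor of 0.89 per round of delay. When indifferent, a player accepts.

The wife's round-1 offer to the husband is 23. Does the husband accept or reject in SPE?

Reject

Work out the husband's continuation value if the offer is rejected.
Round 3 (the wife proposes): rejection yields 0 for the husband; the wife offers 0 and keeps 400.
Round 2 (the husband proposes): the wife can get 400 next round, worth 0.89 × 400 = 356 now, so the husband offers 356, keeping 44.
So by rejecting in round 1, the husband gets 44 next round, worth 0.89 × 44 = 39.16 now.
Offer 23 < 39.16, so the husband rejects.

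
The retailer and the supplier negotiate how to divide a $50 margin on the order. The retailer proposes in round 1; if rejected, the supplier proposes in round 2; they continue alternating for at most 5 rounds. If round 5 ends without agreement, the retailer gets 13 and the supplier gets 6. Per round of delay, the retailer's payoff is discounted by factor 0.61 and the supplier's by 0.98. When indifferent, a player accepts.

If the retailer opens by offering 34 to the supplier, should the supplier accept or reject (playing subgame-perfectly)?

Round 5 (the retailer proposes): the supplier gets 6 if talks fail, so the retailer offers 6 and keeps 44.
Round 4 (the supplier proposes): the retailer can get 44 next round, worth 0.61 × 44 = 26.84 now. The supplier offers 26.84 and keeps 50 − 26.84 = 23.16.
Round 3 (the retailer proposes): the supplier can get 23.16 next round, worth 0.98 × 23.16 = 22.6968 now; the retailer offers that and keeps 27.3032.
Round 2 (the supplier proposes): the retailer can get 27.3032 next round, worth 0.61 × 27.3032 = 16.654952 now, so the supplier offers 16.654952, keeping 33.345048.
So by rejecting in round 1, the supplier gets 33.345048 next round, worth 0.98 × 33.345048 = 32.67814704 now.
Offer 34 ≥ 32.67814704, so the supplier accepts.

Accept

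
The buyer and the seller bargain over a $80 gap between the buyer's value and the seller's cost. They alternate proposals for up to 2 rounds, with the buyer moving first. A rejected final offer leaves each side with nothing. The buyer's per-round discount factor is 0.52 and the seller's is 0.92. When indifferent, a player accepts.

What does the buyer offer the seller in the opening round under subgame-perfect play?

73.6

Round 2 (the seller proposes): rejection yields 0 for the buyer; the seller offers 0 and keeps 80.
Round 1 (the buyer proposes): the seller can get 80 next round, worth 0.92 × 80 = 73.6 now; the buyer offers that and keeps 6.4.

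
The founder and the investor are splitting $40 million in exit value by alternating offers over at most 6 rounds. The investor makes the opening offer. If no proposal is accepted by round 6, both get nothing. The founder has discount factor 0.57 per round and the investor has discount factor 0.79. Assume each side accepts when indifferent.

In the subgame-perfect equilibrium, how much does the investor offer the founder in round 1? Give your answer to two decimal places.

11.57

Round 6 (the founder proposes): the investor will accept anything ≥ 0, so the founder offers 0 and keeps 40.
Round 5 (the investor proposes): the founder can get 40 next round, worth 0.57 × 40 = 22.8 now. The investor offers 22.8 and keeps 40 − 22.8 = 17.2.
Round 4 (the founder proposes): the investor can get 17.2 next round, worth 0.79 × 17.2 = 13.588 now, so the founder offers 13.588, keeping 26.412.
Round 3 (the investor proposes): the founder can get 26.412 next round, worth 0.57 × 26.412 = 15.05484 now; the investor offers that and keeps 24.94516.
Round 2 (the founder proposes): the investor can get 24.94516 next round, worth 0.79 × 24.94516 = 19.7066764 now. The founder offers 19.7066764 and keeps 40 − 19.7066764 = 20.2933236.
Round 1 (the investor proposes): the founder can get 20.2933236 next round, worth 0.57 × 20.2933236 = 11.567194452 now. The investor offers 11.567194452 and keeps 40 − 11.567194452 = 28.432805548.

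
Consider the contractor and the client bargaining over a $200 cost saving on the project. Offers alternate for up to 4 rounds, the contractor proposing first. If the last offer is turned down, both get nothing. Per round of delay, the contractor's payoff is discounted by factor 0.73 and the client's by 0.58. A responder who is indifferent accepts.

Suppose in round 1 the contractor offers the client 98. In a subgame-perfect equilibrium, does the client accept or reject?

Round 4 (the client proposes): the contractor will accept anything ≥ 0, so the client offers 0 and keeps 200.
Round 3 (the contractor proposes): the client can get 200 next round, worth 0.58 × 200 = 116 now. The contractor offers 116 and keeps 200 − 116 = 84.
Round 2 (the client proposes): the contractor can get 84 next round, worth 0.73 × 84 = 61.32 now, so the client offers 61.32, keeping 138.68.
So by rejecting in round 1, the client gets 138.68 next round, worth 0.58 × 138.68 = 80.4344 now.
Offer 98 ≥ 80.4344, so the client accepts.

Accept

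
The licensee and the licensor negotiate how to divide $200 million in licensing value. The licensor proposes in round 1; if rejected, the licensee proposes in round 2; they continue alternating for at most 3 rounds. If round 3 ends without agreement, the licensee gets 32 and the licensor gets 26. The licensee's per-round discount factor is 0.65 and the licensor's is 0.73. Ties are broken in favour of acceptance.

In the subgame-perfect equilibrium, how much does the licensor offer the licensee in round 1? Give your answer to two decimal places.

Work backward from the last round.
Round 3 (the licensor proposes): the licensee gets 32 if talks fail, so the licensor offers 32 and keeps 168.
Round 2 (the licensee proposes): the licensor can get 168 next round, worth 0.73 × 168 = 122.64 now, so the licensee offers 122.64, keeping 77.36.
Round 1 (the licensor proposes): the licensee can get 77.36 next round, worth 0.65 × 77.36 = 50.284 now; the licensor offers that and keeps 149.716.

50.28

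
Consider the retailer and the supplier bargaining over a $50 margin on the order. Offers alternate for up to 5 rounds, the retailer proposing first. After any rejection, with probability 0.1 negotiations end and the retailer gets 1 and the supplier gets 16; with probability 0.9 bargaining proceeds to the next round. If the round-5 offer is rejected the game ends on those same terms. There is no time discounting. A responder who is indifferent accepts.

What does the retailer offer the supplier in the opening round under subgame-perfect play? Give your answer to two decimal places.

21.38

By backward induction:
Round 5 (the retailer proposes): the supplier gets 16 if talks fail, so the retailer offers 16 and keeps 34.
Round 4 (the supplier proposes): rejecting gives the retailer an expected 0.9 × 34 + 0.1 × 1 = 30.7. The supplier offers 30.7 and keeps 50 − 30.7 = 19.3.
Round 3 (the retailer proposes): rejecting gives the supplier an expected 0.9 × 19.3 + 0.1 × 16 = 18.97. The retailer offers 18.97 and keeps 50 − 18.97 = 31.03.
Round 2 (the supplier proposes): rejecting gives the retailer an expected 0.9 × 31.03 + 0.1 × 1 = 28.027. The supplier offers 28.027 and keeps 50 − 28.027 = 21.973.
Round 1 (the retailer proposes): rejecting gives the supplier an expected 0.9 × 21.973 + 0.1 × 16 = 21.3757; the retailer offers that and keeps 28.6243.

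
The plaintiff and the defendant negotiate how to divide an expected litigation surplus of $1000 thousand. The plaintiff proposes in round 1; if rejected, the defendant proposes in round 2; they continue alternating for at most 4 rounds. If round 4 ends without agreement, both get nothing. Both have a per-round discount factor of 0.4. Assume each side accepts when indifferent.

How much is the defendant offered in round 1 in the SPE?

Round 4 (the defendant proposes): rejection yields 0 for the plaintiff; the defendant offers 0 and keeps 1000.
Round 3 (the plaintiff proposes): the defendant can get 1000 next round, worth 0.4 × 1000 = 400 now. The plaintiff offers 400 and keeps 1000 − 400 = 600.
Round 2 (the defendant proposes): the plaintiff can get 600 next round, worth 0.4 × 600 = 240 now. The defendant offers 240 and keeps 1000 − 240 = 760.
Round 1 (the plaintiff proposes): the defendant can get 760 next round, worth 0.4 × 760 = 304 now. The plaintiff offers 304 and keeps 1000 − 304 = 696.

304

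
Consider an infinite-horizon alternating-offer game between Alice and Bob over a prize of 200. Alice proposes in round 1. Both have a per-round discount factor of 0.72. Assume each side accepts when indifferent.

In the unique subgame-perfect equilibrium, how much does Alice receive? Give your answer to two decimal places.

Let x be Alice's share when Alice proposes and y be Bob's share when Bob proposes.
Bob accepts iff offered ≥ 0.72·y, so x = 200 − 0.72y. Symmetrically y = 200 − 0.72x.
Substituting: x = 200 − 0.72(200 − 0.72x), giving x(1 − 0.72·0.72) = 200(1 − 0.72).
So x = 200 × 0.28 / 0.4816 ≈ 116.2791, and Bob receives 200 − x ≈ 83.7209.

116.28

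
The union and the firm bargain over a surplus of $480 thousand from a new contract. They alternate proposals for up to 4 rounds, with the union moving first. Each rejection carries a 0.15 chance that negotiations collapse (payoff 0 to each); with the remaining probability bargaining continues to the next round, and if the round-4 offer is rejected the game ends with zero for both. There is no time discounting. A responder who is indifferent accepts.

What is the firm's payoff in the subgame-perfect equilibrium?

355.98

By backward induction:
Round 4 (the firm proposes): the union will accept anything ≥ 0, so the firm offers 0 and keeps 480.
Round 3 (the union proposes): rejecting gives the firm an expected 0.85 × 480 = 408. The union offers 408 and keeps 480 − 408 = 72.
Round 2 (the firm proposes): rejecting gives the union an expected 0.85 × 72 = 61.2; the firm offers that and keeps 418.8.
Round 1 (the union proposes): rejecting gives the firm an expected 0.85 × 418.8 = 355.98, so the union offers 355.98, keeping 124.02.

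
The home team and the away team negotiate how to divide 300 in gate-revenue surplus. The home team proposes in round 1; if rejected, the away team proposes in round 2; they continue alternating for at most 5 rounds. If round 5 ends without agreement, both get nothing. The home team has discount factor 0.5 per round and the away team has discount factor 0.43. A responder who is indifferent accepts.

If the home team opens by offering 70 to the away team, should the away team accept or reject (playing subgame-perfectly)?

Work out the away team's continuation value if the offer is rejected.
Round 5 (the home team proposes): rejection yields 0 for the away team; the home team offers 0 and keeps 300.
Round 4 (the away team proposes): the home team can get 300 next round, worth 0.5 × 300 = 150 now; the away team offers that and keeps 150.
Round 3 (the home team proposes): the away team can get 150 next round, worth 0.43 × 150 = 64.5 now. The home team offers 64.5 and keeps 300 − 64.5 = 235.5.
Round 2 (the away team proposes): the home team can get 235.5 next round, worth 0.5 × 235.5 = 117.75 now. The away team offers 117.75 and keeps 300 − 117.75 = 182.25.
So by rejecting in round 1, the away team gets 182.25 next round, worth 0.43 × 182.25 = 78.3675 now.
Offer 70 < 78.3675, so the away team rejects.

Reject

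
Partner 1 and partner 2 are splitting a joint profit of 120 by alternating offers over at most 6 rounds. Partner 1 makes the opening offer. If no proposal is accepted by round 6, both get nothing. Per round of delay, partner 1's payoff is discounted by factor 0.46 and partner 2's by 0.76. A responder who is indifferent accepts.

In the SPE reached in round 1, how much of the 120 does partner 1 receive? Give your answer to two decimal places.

Round 6 (partner 2 proposes): rejection yields 0 for partner 1; partner 2 offers 0 and keeps 120.
Round 5 (partner 1 proposes): partner 2 can get 120 next round, worth 0.76 × 120 = 91.2 now. Partner 1 offers 91.2 and keeps 120 − 91.2 = 28.8.
Round 4 (partner 2 proposes): partner 1 can get 28.8 next round, worth 0.46 × 28.8 = 13.248 now. Partner 2 offers 13.248 and keeps 120 − 13.248 = 106.752.
Round 3 (partner 1 proposes): partner 2 can get 106.752 next round, worth 0.76 × 106.752 = 81.13152 now; partner 1 offers that and keeps 38.86848.
Round 2 (partner 2 proposes): partner 1 can get 38.86848 next round, worth 0.46 × 38.86848 = 17.8795008 now. Partner 2 offers 17.8795008 and keeps 120 − 17.8795008 = 102.1204992.
Round 1 (partner 1 proposes): partner 2 can get 102.1204992 next round, worth 0.76 × 102.1204992 = 77.611579392 now, so partner 1 offers 77.611579392, keeping 42.388420608.

42.39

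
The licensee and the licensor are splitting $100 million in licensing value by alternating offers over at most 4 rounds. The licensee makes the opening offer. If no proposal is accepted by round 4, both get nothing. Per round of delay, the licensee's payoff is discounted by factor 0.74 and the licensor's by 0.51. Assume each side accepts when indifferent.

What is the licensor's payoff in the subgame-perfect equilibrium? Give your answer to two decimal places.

32.51

Solve by backward induction from round 4.
Round 4 (the licensor proposes): the licensee will accept anything ≥ 0, so the licensor offers 0 and keeps 100.
Round 3 (the licensee proposes): the licensor can get 100 next round, worth 0.51 × 100 = 51 now, so the licensee offers 51, keeping 49.
Round 2 (the licensor proposes): the licensee can get 49 next round, worth 0.74 × 49 = 36.26 now; the licensor offers that and keeps 63.74.
Round 1 (the licensee proposes): the licensor can get 63.74 next round, worth 0.51 × 63.74 = 32.5074 now, so the licensee offers 32.5074, keeping 67.4926.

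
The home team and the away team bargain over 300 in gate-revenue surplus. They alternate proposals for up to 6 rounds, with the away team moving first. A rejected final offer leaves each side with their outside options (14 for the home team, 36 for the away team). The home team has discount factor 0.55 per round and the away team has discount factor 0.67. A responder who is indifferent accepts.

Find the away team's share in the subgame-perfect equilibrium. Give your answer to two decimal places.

205.77

Round 6 (the home team proposes): the away team gets 36 if talks fail, so the home team offers 36 and keeps 264.
Round 5 (the away team proposes): the home team can get 264 next round, worth 0.55 × 264 = 145.2 now; the away team offers that and keeps 154.8.
Round 4 (the home team proposes): the away team can get 154.8 next round, worth 0.67 × 154.8 = 103.716 now; the home team offers that and keeps 196.284.
Round 3 (the away team proposes): the home team can get 196.284 next round, worth 0.55 × 196.284 = 107.9562 now; the away team offers that and keeps 192.0438.
Round 2 (the home team proposes): the away team can get 192.0438 next round, worth 0.67 × 192.0438 = 128.669346 now, so the home team offers 128.669346, keeping 171.330654.
Round 1 (the away team proposes): the home team can get 171.330654 next round, worth 0.55 × 171.330654 = 94.2318597 now, so the away team offers 94.2318597, keeping 205.7681403.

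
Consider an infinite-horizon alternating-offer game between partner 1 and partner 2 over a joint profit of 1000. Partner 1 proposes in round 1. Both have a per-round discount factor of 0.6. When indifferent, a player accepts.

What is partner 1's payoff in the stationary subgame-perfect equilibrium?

625

In a stationary SPE each proposer offers the other exactly their discounted continuation value.
If partner 1 keeps x when proposing and partner 2 keeps y when proposing, then x = 1000 − 0.6y and y = 1000 − 0.6x.
Solving: x = 1000(1 − 0.6) / (1 − 0.6·0.6) = 400 / 0.64 = 625.
Partner 2 gets 1000 − 625 = 375.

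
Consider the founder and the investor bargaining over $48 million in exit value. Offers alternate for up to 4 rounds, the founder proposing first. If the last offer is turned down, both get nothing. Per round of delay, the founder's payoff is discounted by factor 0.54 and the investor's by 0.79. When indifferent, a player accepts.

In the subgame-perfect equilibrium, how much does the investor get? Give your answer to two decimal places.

Work backward from the last round.
Round 4 (the investor proposes): rejection yields 0 for the founder; the investor offers 0 and keeps 48.
Round 3 (the founder proposes): the investor can get 48 next round, worth 0.79 × 48 = 37.92 now; the founder offers that and keeps 10.08.
Round 2 (the investor proposes): the founder can get 10.08 next round, worth 0.54 × 10.08 = 5.4432 now; the investor offers that and keeps 42.5568.
Round 1 (the founder proposes): the investor can get 42.5568 next round, worth 0.79 × 42.5568 = 33.619872 now; the founder offers that and keeps 14.380128.

33.62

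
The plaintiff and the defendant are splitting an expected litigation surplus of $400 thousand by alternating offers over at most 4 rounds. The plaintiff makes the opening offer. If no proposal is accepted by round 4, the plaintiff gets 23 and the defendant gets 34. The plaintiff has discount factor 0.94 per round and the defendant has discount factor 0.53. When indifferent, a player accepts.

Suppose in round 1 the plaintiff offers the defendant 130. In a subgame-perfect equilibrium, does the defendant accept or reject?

Round 4 (the defendant proposes): the plaintiff gets 23 if talks fail, so the defendant offers 23 and keeps 377.
Round 3 (the plaintiff proposes): the defendant can get 377 next round, worth 0.53 × 377 = 199.81 now, so the plaintiff offers 199.81, keeping 200.19.
Round 2 (the defendant proposes): the plaintiff can get 200.19 next round, worth 0.94 × 200.19 = 188.1786 now; the defendant offers that and keeps 211.8214.
So by rejecting in round 1, the defendant gets 211.8214 next round, worth 0.53 × 211.8214 = 112.265342 now.
Offer 130 ≥ 112.265342, so the defendant accepts.

Accept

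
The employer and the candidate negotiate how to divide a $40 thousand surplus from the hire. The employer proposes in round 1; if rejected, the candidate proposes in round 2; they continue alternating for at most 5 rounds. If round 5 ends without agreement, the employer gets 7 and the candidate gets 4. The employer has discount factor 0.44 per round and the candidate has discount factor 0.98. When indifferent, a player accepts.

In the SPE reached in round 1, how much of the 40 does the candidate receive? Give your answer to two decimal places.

By backward induction:
Round 5 (the employer proposes): the candidate gets 4 if talks fail, so the employer offers 4 and keeps 36.
Round 4 (the candidate proposes): the employer can get 36 next round, worth 0.44 × 36 = 15.84 now; the candidate offers that and keeps 24.16.
Round 3 (the employer proposes): the candidate can get 24.16 next round, worth 0.98 × 24.16 = 23.6768 now. The employer offers 23.6768 and keeps 40 − 23.6768 = 16.3232.
Round 2 (the candidate proposes): the employer can get 16.3232 next round, worth 0.44 × 16.3232 = 7.182208 now, so the candidate offers 7.182208, keeping 32.817792.
Round 1 (the employer proposes): the candidate can get 32.817792 next round, worth 0.98 × 32.817792 = 32.16143616 now; the employer offers that and keeps 7.83856384.

32.16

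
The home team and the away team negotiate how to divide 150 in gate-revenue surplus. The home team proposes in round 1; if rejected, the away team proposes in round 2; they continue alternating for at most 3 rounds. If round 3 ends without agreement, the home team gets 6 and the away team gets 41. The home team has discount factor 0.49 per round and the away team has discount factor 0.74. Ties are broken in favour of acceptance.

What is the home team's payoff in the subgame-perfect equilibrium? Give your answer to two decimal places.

Round 3 (the home team proposes): the away team gets 41 if talks fail, so the home team offers 41 and keeps 109.
Round 2 (the away team proposes): the home team can get 109 next round, worth 0.49 × 109 = 53.41 now. The away team offers 53.41 and keeps 150 − 53.41 = 96.59.
Round 1 (the home team proposes): the away team can get 96.59 next round, worth 0.74 × 96.59 = 71.4766 now; the home team offers that and keeps 78.5234.

78.52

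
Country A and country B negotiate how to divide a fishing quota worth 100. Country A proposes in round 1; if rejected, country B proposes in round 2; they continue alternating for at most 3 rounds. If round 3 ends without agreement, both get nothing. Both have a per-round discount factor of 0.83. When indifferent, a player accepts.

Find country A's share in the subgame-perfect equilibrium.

Work backward from the last round.
Round 3 (country A proposes): country B will accept anything ≥ 0, so country A offers 0 and keeps 100.
Round 2 (country B proposes): country A can get 100 next round, worth 0.83 × 100 = 83 now, so country B offers 83, keeping 17.
Round 1 (country A proposes): country B can get 17 next round, worth 0.83 × 17 = 14.11 now. Country A offers 14.11 and keeps 100 − 14.11 = 85.89.

85.89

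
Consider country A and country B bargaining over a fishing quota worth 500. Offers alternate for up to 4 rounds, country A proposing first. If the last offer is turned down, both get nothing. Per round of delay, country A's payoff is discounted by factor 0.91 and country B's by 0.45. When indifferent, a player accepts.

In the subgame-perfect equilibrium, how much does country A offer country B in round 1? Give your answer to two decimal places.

Round 4 (country B proposes): country A will accept anything ≥ 0, so country B offers 0 and keeps 500.
Round 3 (country A proposes): country B can get 500 next round, worth 0.45 × 500 = 225 now; country A offers that and keeps 275.
Round 2 (country B proposes): country A can get 275 next round, worth 0.91 × 275 = 250.25 now. Country B offers 250.25 and keeps 500 − 250.25 = 249.75.
Round 1 (country A proposes): country B can get 249.75 next round, worth 0.45 × 249.75 = 112.3875 now, so country A offers 112.3875, keeping 387.6125.

112.39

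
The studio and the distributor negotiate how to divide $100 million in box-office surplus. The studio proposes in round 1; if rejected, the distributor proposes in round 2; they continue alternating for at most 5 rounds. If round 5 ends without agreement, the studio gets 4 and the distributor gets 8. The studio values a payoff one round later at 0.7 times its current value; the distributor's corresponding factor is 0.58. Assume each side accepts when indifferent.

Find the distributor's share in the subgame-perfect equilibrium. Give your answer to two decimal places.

Round 5 (the studio proposes): the distributor gets 8 if talks fail, so the studio offers 8 and keeps 92.
Round 4 (the distributor proposes): the studio can get 92 next round, worth 0.7 × 92 = 64.4 now. The distributor offers 64.4 and keeps 100 − 64.4 = 35.6.
Round 3 (the studio proposes): the distributor can get 35.6 next round, worth 0.58 × 35.6 = 20.648 now, so the studio offers 20.648, keeping 79.352.
Round 2 (the distributor proposes): the studio can get 79.352 next round, worth 0.7 × 79.352 = 55.5464 now. The distributor offers 55.5464 and keeps 100 − 55.5464 = 44.4536.
Round 1 (the studio proposes): the distributor can get 44.4536 next round, worth 0.58 × 44.4536 = 25.783088 now. The studio offers 25.783088 and keeps 100 − 25.783088 = 74.216912.

25.78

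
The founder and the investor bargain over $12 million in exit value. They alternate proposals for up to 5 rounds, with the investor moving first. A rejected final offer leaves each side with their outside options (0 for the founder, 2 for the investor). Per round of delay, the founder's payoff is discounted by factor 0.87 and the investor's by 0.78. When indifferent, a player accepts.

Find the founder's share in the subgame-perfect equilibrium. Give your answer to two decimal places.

3.86

By backward induction:
Round 5 (the investor proposes): rejection yields 0 for the founder; the investor offers 0 and keeps 12.
Round 4 (the founder proposes): the investor can get 12 next round, worth 0.78 × 12 = 9.36 now; the founder offers that and keeps 2.64.
Round 3 (the investor proposes): the founder can get 2.64 next round, worth 0.87 × 2.64 = 2.2968 now, so the investor offers 2.2968, keeping 9.7032.
Round 2 (the founder proposes): the investor can get 9.7032 next round, worth 0.78 × 9.7032 = 7.568496 now; the founder offers that and keeps 4.431504.
Round 1 (the investor proposes): the founder can get 4.431504 next round, worth 0.87 × 4.431504 = 3.85540848 now, so the investor offers 3.85540848, keeping 8.14459152.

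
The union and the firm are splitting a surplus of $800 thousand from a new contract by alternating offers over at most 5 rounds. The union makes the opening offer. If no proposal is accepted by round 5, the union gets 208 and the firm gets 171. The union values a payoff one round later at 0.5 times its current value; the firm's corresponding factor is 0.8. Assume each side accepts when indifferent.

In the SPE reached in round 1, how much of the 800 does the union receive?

Round 5 (the union proposes): the firm gets 171 if talks fail, so the union offers 171 and keeps 629.
Round 4 (the firm proposes): the union can get 629 next round, worth 0.5 × 629 = 314.5 now; the firm offers that and keeps 485.5.
Round 3 (the union proposes): the firm can get 485.5 next round, worth 0.8 × 485.5 = 388.4 now; the union offers that and keeps 411.6.
Round 2 (the firm proposes): the union can get 411.6 next round, worth 0.5 × 411.6 = 205.8 now. The firm offers 205.8 and keeps 800 − 205.8 = 594.2.
Round 1 (the union proposes): the firm can get 594.2 next round, worth 0.8 × 594.2 = 475.36 now, so the union offers 475.36, keeping 324.64.

324.64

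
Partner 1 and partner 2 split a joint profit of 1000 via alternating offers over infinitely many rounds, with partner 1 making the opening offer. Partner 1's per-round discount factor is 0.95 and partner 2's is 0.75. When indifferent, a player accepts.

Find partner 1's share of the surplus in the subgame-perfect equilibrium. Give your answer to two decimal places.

869.57

Let x be partner 1's share when partner 1 proposes and y be partner 2's share when partner 2 proposes.
Partner 2 accepts iff offered ≥ 0.75·y, so x = 1000 − 0.75y. Symmetrically y = 1000 − 0.95x.
Substituting: x = 1000 − 0.75(1000 − 0.95x), giving x(1 − 0.95·0.75) = 1000(1 − 0.75).
So x = 1000 × 0.25 / 0.2875 ≈ 869.5652, and partner 2 receives 1000 − x ≈ 130.4348.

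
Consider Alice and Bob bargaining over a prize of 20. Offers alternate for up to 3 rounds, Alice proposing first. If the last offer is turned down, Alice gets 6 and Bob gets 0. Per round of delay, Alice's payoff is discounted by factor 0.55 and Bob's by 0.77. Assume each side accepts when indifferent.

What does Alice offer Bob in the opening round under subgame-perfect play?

Round 3 (Alice proposes): Bob will accept anything ≥ 0, so Alice offers 0 and keeps 20.
Round 2 (Bob proposes): Alice can get 20 next round, worth 0.55 × 20 = 11 now, so Bob offers 11, keeping 9.
Round 1 (Alice proposes): Bob can get 9 next round, worth 0.77 × 9 = 6.93 now; Alice offers that and keeps 13.07.

6.93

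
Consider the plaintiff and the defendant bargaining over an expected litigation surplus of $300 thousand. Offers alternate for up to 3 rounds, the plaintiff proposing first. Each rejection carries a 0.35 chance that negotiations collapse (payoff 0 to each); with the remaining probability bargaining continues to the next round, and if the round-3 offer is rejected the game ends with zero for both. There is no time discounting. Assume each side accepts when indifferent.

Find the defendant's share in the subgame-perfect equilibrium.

Round 3 (the plaintiff proposes): rejection yields 0 for the defendant; the plaintiff offers 0 and keeps 300.
Round 2 (the defendant proposes): rejecting gives the plaintiff an expected 0.65 × 300 = 195, so the defendant offers 195, keeping 105.
Round 1 (the plaintiff proposes): rejecting gives the defendant an expected 0.65 × 105 = 68.25, so the plaintiff offers 68.25, keeping 231.75.

68.25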